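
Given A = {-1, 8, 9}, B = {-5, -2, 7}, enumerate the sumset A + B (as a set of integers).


A + B = {a + b : a ∈ A, b ∈ B}.
Enumerate all |A|·|B| = 3·3 = 9 pairs (a, b) and collect distinct sums.
a = -1: -1+-5=-6, -1+-2=-3, -1+7=6
a = 8: 8+-5=3, 8+-2=6, 8+7=15
a = 9: 9+-5=4, 9+-2=7, 9+7=16
Collecting distinct sums: A + B = {-6, -3, 3, 4, 6, 7, 15, 16}
|A + B| = 8

A + B = {-6, -3, 3, 4, 6, 7, 15, 16}


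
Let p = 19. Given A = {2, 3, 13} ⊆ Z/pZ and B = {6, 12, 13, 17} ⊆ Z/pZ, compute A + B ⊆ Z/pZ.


Work in Z/19Z: reduce every sum a + b modulo 19.
Enumerate all 12 pairs:
a = 2: 2+6=8, 2+12=14, 2+13=15, 2+17=0
a = 3: 3+6=9, 3+12=15, 3+13=16, 3+17=1
a = 13: 13+6=0, 13+12=6, 13+13=7, 13+17=11
Distinct residues collected: {0, 1, 6, 7, 8, 9, 11, 14, 15, 16}
|A + B| = 10 (out of 19 total residues).

A + B = {0, 1, 6, 7, 8, 9, 11, 14, 15, 16}


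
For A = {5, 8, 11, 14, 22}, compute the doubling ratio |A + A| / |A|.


|A| = 5.
Compute A + A by enumerating all 25 pairs.
A + A = {10, 13, 16, 19, 22, 25, 27, 28, 30, 33, 36, 44}, so |A + A| = 12.
K = |A + A| / |A| = 12/5 (already in lowest terms) ≈ 2.4000.
Reference: AP of size 5 gives K = 9/5 ≈ 1.8000; a fully generic set of size 5 gives K ≈ 3.0000.

|A| = 5, |A + A| = 12, K = 12/5.


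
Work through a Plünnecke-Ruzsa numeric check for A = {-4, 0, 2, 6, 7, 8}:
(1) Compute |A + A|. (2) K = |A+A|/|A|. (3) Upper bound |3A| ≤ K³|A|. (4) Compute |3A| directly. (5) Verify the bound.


|A| = 6.
Step 1: Compute A + A by enumerating all 36 pairs.
A + A = {-8, -4, -2, 0, 2, 3, 4, 6, 7, 8, 9, 10, 12, 13, 14, 15, 16}, so |A + A| = 17.
Step 2: Doubling constant K = |A + A|/|A| = 17/6 = 17/6 ≈ 2.8333.
Step 3: Plünnecke-Ruzsa gives |3A| ≤ K³·|A| = (2.8333)³ · 6 ≈ 136.4722.
Step 4: Compute 3A = A + A + A directly by enumerating all triples (a,b,c) ∈ A³; |3A| = 30.
Step 5: Check 30 ≤ 136.4722? Yes ✓.

K = 17/6, Plünnecke-Ruzsa bound K³|A| ≈ 136.4722, |3A| = 30, inequality holds.


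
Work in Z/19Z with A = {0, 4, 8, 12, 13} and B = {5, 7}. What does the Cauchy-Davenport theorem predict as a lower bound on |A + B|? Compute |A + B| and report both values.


Cauchy-Davenport: |A + B| ≥ min(p, |A| + |B| - 1) for A, B nonempty in Z/pZ.
|A| = 5, |B| = 2, p = 19.
CD lower bound = min(19, 5 + 2 - 1) = min(19, 6) = 6.
Compute A + B mod 19 directly:
a = 0: 0+5=5, 0+7=7
a = 4: 4+5=9, 4+7=11
a = 8: 8+5=13, 8+7=15
a = 12: 12+5=17, 12+7=0
a = 13: 13+5=18, 13+7=1
A + B = {0, 1, 5, 7, 9, 11, 13, 15, 17, 18}, so |A + B| = 10.
Verify: 10 ≥ 6? Yes ✓.

CD lower bound = 6, actual |A + B| = 10.


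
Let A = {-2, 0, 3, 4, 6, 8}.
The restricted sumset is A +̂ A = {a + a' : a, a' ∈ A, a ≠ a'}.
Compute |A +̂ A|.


Restricted sumset: A +̂ A = {a + a' : a ∈ A, a' ∈ A, a ≠ a'}.
Equivalently, take A + A and drop any sum 2a that is achievable ONLY as a + a for a ∈ A (i.e. sums representable only with equal summands).
Enumerate pairs (a, a') with a < a' (symmetric, so each unordered pair gives one sum; this covers all a ≠ a'):
  -2 + 0 = -2
  -2 + 3 = 1
  -2 + 4 = 2
  -2 + 6 = 4
  -2 + 8 = 6
  0 + 3 = 3
  0 + 4 = 4
  0 + 6 = 6
  0 + 8 = 8
  3 + 4 = 7
  3 + 6 = 9
  3 + 8 = 11
  4 + 6 = 10
  4 + 8 = 12
  6 + 8 = 14
Collected distinct sums: {-2, 1, 2, 3, 4, 6, 7, 8, 9, 10, 11, 12, 14}
|A +̂ A| = 13
(Reference bound: |A +̂ A| ≥ 2|A| - 3 for |A| ≥ 2, with |A| = 6 giving ≥ 9.)

|A +̂ A| = 13


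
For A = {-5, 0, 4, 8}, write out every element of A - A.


A - A = {a - a' : a, a' ∈ A}.
Compute a - a' for each ordered pair (a, a'):
a = -5: -5--5=0, -5-0=-5, -5-4=-9, -5-8=-13
a = 0: 0--5=5, 0-0=0, 0-4=-4, 0-8=-8
a = 4: 4--5=9, 4-0=4, 4-4=0, 4-8=-4
a = 8: 8--5=13, 8-0=8, 8-4=4, 8-8=0
Collecting distinct values (and noting 0 appears from a-a):
A - A = {-13, -9, -8, -5, -4, 0, 4, 5, 8, 9, 13}
|A - A| = 11

A - A = {-13, -9, -8, -5, -4, 0, 4, 5, 8, 9, 13}


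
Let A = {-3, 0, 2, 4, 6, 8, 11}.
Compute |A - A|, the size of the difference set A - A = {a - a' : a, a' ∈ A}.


A - A = {a - a' : a, a' ∈ A}; |A| = 7.
Bounds: 2|A|-1 ≤ |A - A| ≤ |A|² - |A| + 1, i.e. 13 ≤ |A - A| ≤ 43.
Note: 0 ∈ A - A always (from a - a). The set is symmetric: if d ∈ A - A then -d ∈ A - A.
Enumerate nonzero differences d = a - a' with a > a' (then include -d):
Positive differences: {2, 3, 4, 5, 6, 7, 8, 9, 11, 14}
Full difference set: {0} ∪ (positive diffs) ∪ (negative diffs).
|A - A| = 1 + 2·10 = 21 (matches direct enumeration: 21).

|A - A| = 21


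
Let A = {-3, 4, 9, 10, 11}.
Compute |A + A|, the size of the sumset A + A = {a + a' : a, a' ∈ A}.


A + A = {a + a' : a, a' ∈ A}; |A| = 5.
General bounds: 2|A| - 1 ≤ |A + A| ≤ |A|(|A|+1)/2, i.e. 9 ≤ |A + A| ≤ 15.
Lower bound 2|A|-1 is attained iff A is an arithmetic progression.
Enumerate sums a + a' for a ≤ a' (symmetric, so this suffices):
a = -3: -3+-3=-6, -3+4=1, -3+9=6, -3+10=7, -3+11=8
a = 4: 4+4=8, 4+9=13, 4+10=14, 4+11=15
a = 9: 9+9=18, 9+10=19, 9+11=20
a = 10: 10+10=20, 10+11=21
a = 11: 11+11=22
Distinct sums: {-6, 1, 6, 7, 8, 13, 14, 15, 18, 19, 20, 21, 22}
|A + A| = 13

|A + A| = 13


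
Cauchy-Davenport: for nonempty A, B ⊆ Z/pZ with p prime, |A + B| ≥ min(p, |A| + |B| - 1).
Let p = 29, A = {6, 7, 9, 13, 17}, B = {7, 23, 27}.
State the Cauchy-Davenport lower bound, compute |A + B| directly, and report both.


Cauchy-Davenport: |A + B| ≥ min(p, |A| + |B| - 1) for A, B nonempty in Z/pZ.
|A| = 5, |B| = 3, p = 29.
CD lower bound = min(29, 5 + 3 - 1) = min(29, 7) = 7.
Compute A + B mod 29 directly:
a = 6: 6+7=13, 6+23=0, 6+27=4
a = 7: 7+7=14, 7+23=1, 7+27=5
a = 9: 9+7=16, 9+23=3, 9+27=7
a = 13: 13+7=20, 13+23=7, 13+27=11
a = 17: 17+7=24, 17+23=11, 17+27=15
A + B = {0, 1, 3, 4, 5, 7, 11, 13, 14, 15, 16, 20, 24}, so |A + B| = 13.
Verify: 13 ≥ 7? Yes ✓.

CD lower bound = 7, actual |A + B| = 13.


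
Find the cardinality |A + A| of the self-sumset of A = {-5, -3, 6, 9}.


A + A = {a + a' : a, a' ∈ A}; |A| = 4.
General bounds: 2|A| - 1 ≤ |A + A| ≤ |A|(|A|+1)/2, i.e. 7 ≤ |A + A| ≤ 10.
Lower bound 2|A|-1 is attained iff A is an arithmetic progression.
Enumerate sums a + a' for a ≤ a' (symmetric, so this suffices):
a = -5: -5+-5=-10, -5+-3=-8, -5+6=1, -5+9=4
a = -3: -3+-3=-6, -3+6=3, -3+9=6
a = 6: 6+6=12, 6+9=15
a = 9: 9+9=18
Distinct sums: {-10, -8, -6, 1, 3, 4, 6, 12, 15, 18}
|A + A| = 10

|A + A| = 10


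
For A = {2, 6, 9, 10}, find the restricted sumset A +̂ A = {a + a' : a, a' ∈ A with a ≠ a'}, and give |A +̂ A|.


Restricted sumset: A +̂ A = {a + a' : a ∈ A, a' ∈ A, a ≠ a'}.
Equivalently, take A + A and drop any sum 2a that is achievable ONLY as a + a for a ∈ A (i.e. sums representable only with equal summands).
Enumerate pairs (a, a') with a < a' (symmetric, so each unordered pair gives one sum; this covers all a ≠ a'):
  2 + 6 = 8
  2 + 9 = 11
  2 + 10 = 12
  6 + 9 = 15
  6 + 10 = 16
  9 + 10 = 19
Collected distinct sums: {8, 11, 12, 15, 16, 19}
|A +̂ A| = 6
(Reference bound: |A +̂ A| ≥ 2|A| - 3 for |A| ≥ 2, with |A| = 4 giving ≥ 5.)

|A +̂ A| = 6


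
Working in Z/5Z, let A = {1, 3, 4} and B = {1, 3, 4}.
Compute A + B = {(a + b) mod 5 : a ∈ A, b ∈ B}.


Work in Z/5Z: reduce every sum a + b modulo 5.
Enumerate all 9 pairs:
a = 1: 1+1=2, 1+3=4, 1+4=0
a = 3: 3+1=4, 3+3=1, 3+4=2
a = 4: 4+1=0, 4+3=2, 4+4=3
Distinct residues collected: {0, 1, 2, 3, 4}
|A + B| = 5 (out of 5 total residues).

A + B = {0, 1, 2, 3, 4}


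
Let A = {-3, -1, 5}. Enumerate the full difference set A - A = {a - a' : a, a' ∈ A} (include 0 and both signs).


A - A = {a - a' : a, a' ∈ A}.
Compute a - a' for each ordered pair (a, a'):
a = -3: -3--3=0, -3--1=-2, -3-5=-8
a = -1: -1--3=2, -1--1=0, -1-5=-6
a = 5: 5--3=8, 5--1=6, 5-5=0
Collecting distinct values (and noting 0 appears from a-a):
A - A = {-8, -6, -2, 0, 2, 6, 8}
|A - A| = 7

A - A = {-8, -6, -2, 0, 2, 6, 8}


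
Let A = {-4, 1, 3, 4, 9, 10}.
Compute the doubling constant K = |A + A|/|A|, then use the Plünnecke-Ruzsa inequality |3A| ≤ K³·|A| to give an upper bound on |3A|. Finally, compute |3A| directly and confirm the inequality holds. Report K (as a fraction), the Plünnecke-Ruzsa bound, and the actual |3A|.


|A| = 6.
Step 1: Compute A + A by enumerating all 36 pairs.
A + A = {-8, -3, -1, 0, 2, 4, 5, 6, 7, 8, 10, 11, 12, 13, 14, 18, 19, 20}, so |A + A| = 18.
Step 2: Doubling constant K = |A + A|/|A| = 18/6 = 18/6 ≈ 3.0000.
Step 3: Plünnecke-Ruzsa gives |3A| ≤ K³·|A| = (3.0000)³ · 6 ≈ 162.0000.
Step 4: Compute 3A = A + A + A directly by enumerating all triples (a,b,c) ∈ A³; |3A| = 34.
Step 5: Check 34 ≤ 162.0000? Yes ✓.

K = 18/6, Plünnecke-Ruzsa bound K³|A| ≈ 162.0000, |3A| = 34, inequality holds.


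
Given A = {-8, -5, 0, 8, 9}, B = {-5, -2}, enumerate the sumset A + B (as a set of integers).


A + B = {a + b : a ∈ A, b ∈ B}.
Enumerate all |A|·|B| = 5·2 = 10 pairs (a, b) and collect distinct sums.
a = -8: -8+-5=-13, -8+-2=-10
a = -5: -5+-5=-10, -5+-2=-7
a = 0: 0+-5=-5, 0+-2=-2
a = 8: 8+-5=3, 8+-2=6
a = 9: 9+-5=4, 9+-2=7
Collecting distinct sums: A + B = {-13, -10, -7, -5, -2, 3, 4, 6, 7}
|A + B| = 9

A + B = {-13, -10, -7, -5, -2, 3, 4, 6, 7}


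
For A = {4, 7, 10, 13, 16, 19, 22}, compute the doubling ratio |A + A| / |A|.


|A| = 7.
Compute A + A by enumerating all 49 pairs.
A + A = {8, 11, 14, 17, 20, 23, 26, 29, 32, 35, 38, 41, 44}, so |A + A| = 13.
K = |A + A| / |A| = 13/7 (already in lowest terms) ≈ 1.8571.
Reference: AP of size 7 gives K = 13/7 ≈ 1.8571; a fully generic set of size 7 gives K ≈ 4.0000.

|A| = 7, |A + A| = 13, K = 13/7.


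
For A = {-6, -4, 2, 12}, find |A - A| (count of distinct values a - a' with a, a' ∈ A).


A - A = {a - a' : a, a' ∈ A}; |A| = 4.
Bounds: 2|A|-1 ≤ |A - A| ≤ |A|² - |A| + 1, i.e. 7 ≤ |A - A| ≤ 13.
Note: 0 ∈ A - A always (from a - a). The set is symmetric: if d ∈ A - A then -d ∈ A - A.
Enumerate nonzero differences d = a - a' with a > a' (then include -d):
Positive differences: {2, 6, 8, 10, 16, 18}
Full difference set: {0} ∪ (positive diffs) ∪ (negative diffs).
|A - A| = 1 + 2·6 = 13 (matches direct enumeration: 13).

|A - A| = 13


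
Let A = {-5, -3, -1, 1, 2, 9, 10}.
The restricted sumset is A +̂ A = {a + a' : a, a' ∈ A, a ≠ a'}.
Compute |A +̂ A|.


Restricted sumset: A +̂ A = {a + a' : a ∈ A, a' ∈ A, a ≠ a'}.
Equivalently, take A + A and drop any sum 2a that is achievable ONLY as a + a for a ∈ A (i.e. sums representable only with equal summands).
Enumerate pairs (a, a') with a < a' (symmetric, so each unordered pair gives one sum; this covers all a ≠ a'):
  -5 + -3 = -8
  -5 + -1 = -6
  -5 + 1 = -4
  -5 + 2 = -3
  -5 + 9 = 4
  -5 + 10 = 5
  -3 + -1 = -4
  -3 + 1 = -2
  -3 + 2 = -1
  -3 + 9 = 6
  -3 + 10 = 7
  -1 + 1 = 0
  -1 + 2 = 1
  -1 + 9 = 8
  -1 + 10 = 9
  1 + 2 = 3
  1 + 9 = 10
  1 + 10 = 11
  2 + 9 = 11
  2 + 10 = 12
  9 + 10 = 19
Collected distinct sums: {-8, -6, -4, -3, -2, -1, 0, 1, 3, 4, 5, 6, 7, 8, 9, 10, 11, 12, 19}
|A +̂ A| = 19
(Reference bound: |A +̂ A| ≥ 2|A| - 3 for |A| ≥ 2, with |A| = 7 giving ≥ 11.)

|A +̂ A| = 19


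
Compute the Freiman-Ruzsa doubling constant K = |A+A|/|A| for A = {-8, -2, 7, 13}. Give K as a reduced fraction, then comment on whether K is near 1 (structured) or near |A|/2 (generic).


|A| = 4.
Compute A + A by enumerating all 16 pairs.
A + A = {-16, -10, -4, -1, 5, 11, 14, 20, 26}, so |A + A| = 9.
K = |A + A| / |A| = 9/4 (already in lowest terms) ≈ 2.2500.
Reference: AP of size 4 gives K = 7/4 ≈ 1.7500; a fully generic set of size 4 gives K ≈ 2.5000.

|A| = 4, |A + A| = 9, K = 9/4.


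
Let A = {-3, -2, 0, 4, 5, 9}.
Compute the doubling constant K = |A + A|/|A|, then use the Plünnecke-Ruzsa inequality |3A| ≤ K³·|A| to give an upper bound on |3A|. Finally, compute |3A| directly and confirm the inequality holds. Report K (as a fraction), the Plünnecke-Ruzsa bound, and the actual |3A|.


|A| = 6.
Step 1: Compute A + A by enumerating all 36 pairs.
A + A = {-6, -5, -4, -3, -2, 0, 1, 2, 3, 4, 5, 6, 7, 8, 9, 10, 13, 14, 18}, so |A + A| = 19.
Step 2: Doubling constant K = |A + A|/|A| = 19/6 = 19/6 ≈ 3.1667.
Step 3: Plünnecke-Ruzsa gives |3A| ≤ K³·|A| = (3.1667)³ · 6 ≈ 190.5278.
Step 4: Compute 3A = A + A + A directly by enumerating all triples (a,b,c) ∈ A³; |3A| = 32.
Step 5: Check 32 ≤ 190.5278? Yes ✓.

K = 19/6, Plünnecke-Ruzsa bound K³|A| ≈ 190.5278, |3A| = 32, inequality holds.


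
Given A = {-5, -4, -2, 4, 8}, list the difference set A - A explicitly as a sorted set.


A - A = {a - a' : a, a' ∈ A}.
Compute a - a' for each ordered pair (a, a'):
a = -5: -5--5=0, -5--4=-1, -5--2=-3, -5-4=-9, -5-8=-13
a = -4: -4--5=1, -4--4=0, -4--2=-2, -4-4=-8, -4-8=-12
a = -2: -2--5=3, -2--4=2, -2--2=0, -2-4=-6, -2-8=-10
a = 4: 4--5=9, 4--4=8, 4--2=6, 4-4=0, 4-8=-4
a = 8: 8--5=13, 8--4=12, 8--2=10, 8-4=4, 8-8=0
Collecting distinct values (and noting 0 appears from a-a):
A - A = {-13, -12, -10, -9, -8, -6, -4, -3, -2, -1, 0, 1, 2, 3, 4, 6, 8, 9, 10, 12, 13}
|A - A| = 21

A - A = {-13, -12, -10, -9, -8, -6, -4, -3, -2, -1, 0, 1, 2, 3, 4, 6, 8, 9, 10, 12, 13}


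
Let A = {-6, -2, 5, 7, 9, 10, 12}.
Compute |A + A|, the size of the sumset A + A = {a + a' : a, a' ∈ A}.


A + A = {a + a' : a, a' ∈ A}; |A| = 7.
General bounds: 2|A| - 1 ≤ |A + A| ≤ |A|(|A|+1)/2, i.e. 13 ≤ |A + A| ≤ 28.
Lower bound 2|A|-1 is attained iff A is an arithmetic progression.
Enumerate sums a + a' for a ≤ a' (symmetric, so this suffices):
a = -6: -6+-6=-12, -6+-2=-8, -6+5=-1, -6+7=1, -6+9=3, -6+10=4, -6+12=6
a = -2: -2+-2=-4, -2+5=3, -2+7=5, -2+9=7, -2+10=8, -2+12=10
a = 5: 5+5=10, 5+7=12, 5+9=14, 5+10=15, 5+12=17
a = 7: 7+7=14, 7+9=16, 7+10=17, 7+12=19
a = 9: 9+9=18, 9+10=19, 9+12=21
a = 10: 10+10=20, 10+12=22
a = 12: 12+12=24
Distinct sums: {-12, -8, -4, -1, 1, 3, 4, 5, 6, 7, 8, 10, 12, 14, 15, 16, 17, 18, 19, 20, 21, 22, 24}
|A + A| = 23

|A + A| = 23


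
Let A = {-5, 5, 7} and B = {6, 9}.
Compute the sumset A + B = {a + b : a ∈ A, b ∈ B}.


A + B = {a + b : a ∈ A, b ∈ B}.
Enumerate all |A|·|B| = 3·2 = 6 pairs (a, b) and collect distinct sums.
a = -5: -5+6=1, -5+9=4
a = 5: 5+6=11, 5+9=14
a = 7: 7+6=13, 7+9=16
Collecting distinct sums: A + B = {1, 4, 11, 13, 14, 16}
|A + B| = 6

A + B = {1, 4, 11, 13, 14, 16}


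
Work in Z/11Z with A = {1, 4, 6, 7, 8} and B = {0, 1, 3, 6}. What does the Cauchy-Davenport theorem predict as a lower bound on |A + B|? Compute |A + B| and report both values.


Cauchy-Davenport: |A + B| ≥ min(p, |A| + |B| - 1) for A, B nonempty in Z/pZ.
|A| = 5, |B| = 4, p = 11.
CD lower bound = min(11, 5 + 4 - 1) = min(11, 8) = 8.
Compute A + B mod 11 directly:
a = 1: 1+0=1, 1+1=2, 1+3=4, 1+6=7
a = 4: 4+0=4, 4+1=5, 4+3=7, 4+6=10
a = 6: 6+0=6, 6+1=7, 6+3=9, 6+6=1
a = 7: 7+0=7, 7+1=8, 7+3=10, 7+6=2
a = 8: 8+0=8, 8+1=9, 8+3=0, 8+6=3
A + B = {0, 1, 2, 3, 4, 5, 6, 7, 8, 9, 10}, so |A + B| = 11.
Verify: 11 ≥ 8? Yes ✓.

CD lower bound = 8, actual |A + B| = 11.


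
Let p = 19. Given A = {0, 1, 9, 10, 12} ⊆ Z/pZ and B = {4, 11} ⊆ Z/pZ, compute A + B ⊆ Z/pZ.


Work in Z/19Z: reduce every sum a + b modulo 19.
Enumerate all 10 pairs:
a = 0: 0+4=4, 0+11=11
a = 1: 1+4=5, 1+11=12
a = 9: 9+4=13, 9+11=1
a = 10: 10+4=14, 10+11=2
a = 12: 12+4=16, 12+11=4
Distinct residues collected: {1, 2, 4, 5, 11, 12, 13, 14, 16}
|A + B| = 9 (out of 19 total residues).

A + B = {1, 2, 4, 5, 11, 12, 13, 14, 16}


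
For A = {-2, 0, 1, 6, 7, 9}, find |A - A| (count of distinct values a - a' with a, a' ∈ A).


A - A = {a - a' : a, a' ∈ A}; |A| = 6.
Bounds: 2|A|-1 ≤ |A - A| ≤ |A|² - |A| + 1, i.e. 11 ≤ |A - A| ≤ 31.
Note: 0 ∈ A - A always (from a - a). The set is symmetric: if d ∈ A - A then -d ∈ A - A.
Enumerate nonzero differences d = a - a' with a > a' (then include -d):
Positive differences: {1, 2, 3, 5, 6, 7, 8, 9, 11}
Full difference set: {0} ∪ (positive diffs) ∪ (negative diffs).
|A - A| = 1 + 2·9 = 19 (matches direct enumeration: 19).

|A - A| = 19


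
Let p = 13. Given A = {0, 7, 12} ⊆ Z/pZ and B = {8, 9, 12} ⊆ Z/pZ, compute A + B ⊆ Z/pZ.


Work in Z/13Z: reduce every sum a + b modulo 13.
Enumerate all 9 pairs:
a = 0: 0+8=8, 0+9=9, 0+12=12
a = 7: 7+8=2, 7+9=3, 7+12=6
a = 12: 12+8=7, 12+9=8, 12+12=11
Distinct residues collected: {2, 3, 6, 7, 8, 9, 11, 12}
|A + B| = 8 (out of 13 total residues).

A + B = {2, 3, 6, 7, 8, 9, 11, 12}


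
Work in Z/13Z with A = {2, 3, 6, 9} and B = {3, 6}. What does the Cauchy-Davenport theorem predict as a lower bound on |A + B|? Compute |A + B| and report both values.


Cauchy-Davenport: |A + B| ≥ min(p, |A| + |B| - 1) for A, B nonempty in Z/pZ.
|A| = 4, |B| = 2, p = 13.
CD lower bound = min(13, 4 + 2 - 1) = min(13, 5) = 5.
Compute A + B mod 13 directly:
a = 2: 2+3=5, 2+6=8
a = 3: 3+3=6, 3+6=9
a = 6: 6+3=9, 6+6=12
a = 9: 9+3=12, 9+6=2
A + B = {2, 5, 6, 8, 9, 12}, so |A + B| = 6.
Verify: 6 ≥ 5? Yes ✓.

CD lower bound = 5, actual |A + B| = 6.


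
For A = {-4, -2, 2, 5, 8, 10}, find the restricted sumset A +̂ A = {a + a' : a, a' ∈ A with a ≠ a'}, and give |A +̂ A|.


Restricted sumset: A +̂ A = {a + a' : a ∈ A, a' ∈ A, a ≠ a'}.
Equivalently, take A + A and drop any sum 2a that is achievable ONLY as a + a for a ∈ A (i.e. sums representable only with equal summands).
Enumerate pairs (a, a') with a < a' (symmetric, so each unordered pair gives one sum; this covers all a ≠ a'):
  -4 + -2 = -6
  -4 + 2 = -2
  -4 + 5 = 1
  -4 + 8 = 4
  -4 + 10 = 6
  -2 + 2 = 0
  -2 + 5 = 3
  -2 + 8 = 6
  -2 + 10 = 8
  2 + 5 = 7
  2 + 8 = 10
  2 + 10 = 12
  5 + 8 = 13
  5 + 10 = 15
  8 + 10 = 18
Collected distinct sums: {-6, -2, 0, 1, 3, 4, 6, 7, 8, 10, 12, 13, 15, 18}
|A +̂ A| = 14
(Reference bound: |A +̂ A| ≥ 2|A| - 3 for |A| ≥ 2, with |A| = 6 giving ≥ 9.)

|A +̂ A| = 14


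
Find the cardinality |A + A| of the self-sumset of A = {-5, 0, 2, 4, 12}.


A + A = {a + a' : a, a' ∈ A}; |A| = 5.
General bounds: 2|A| - 1 ≤ |A + A| ≤ |A|(|A|+1)/2, i.e. 9 ≤ |A + A| ≤ 15.
Lower bound 2|A|-1 is attained iff A is an arithmetic progression.
Enumerate sums a + a' for a ≤ a' (symmetric, so this suffices):
a = -5: -5+-5=-10, -5+0=-5, -5+2=-3, -5+4=-1, -5+12=7
a = 0: 0+0=0, 0+2=2, 0+4=4, 0+12=12
a = 2: 2+2=4, 2+4=6, 2+12=14
a = 4: 4+4=8, 4+12=16
a = 12: 12+12=24
Distinct sums: {-10, -5, -3, -1, 0, 2, 4, 6, 7, 8, 12, 14, 16, 24}
|A + A| = 14

|A + A| = 14


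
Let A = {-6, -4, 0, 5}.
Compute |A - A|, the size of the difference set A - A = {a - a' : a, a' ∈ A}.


A - A = {a - a' : a, a' ∈ A}; |A| = 4.
Bounds: 2|A|-1 ≤ |A - A| ≤ |A|² - |A| + 1, i.e. 7 ≤ |A - A| ≤ 13.
Note: 0 ∈ A - A always (from a - a). The set is symmetric: if d ∈ A - A then -d ∈ A - A.
Enumerate nonzero differences d = a - a' with a > a' (then include -d):
Positive differences: {2, 4, 5, 6, 9, 11}
Full difference set: {0} ∪ (positive diffs) ∪ (negative diffs).
|A - A| = 1 + 2·6 = 13 (matches direct enumeration: 13).

|A - A| = 13


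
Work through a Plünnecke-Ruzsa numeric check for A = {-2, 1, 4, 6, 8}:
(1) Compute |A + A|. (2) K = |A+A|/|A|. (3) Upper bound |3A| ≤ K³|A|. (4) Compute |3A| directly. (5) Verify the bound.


|A| = 5.
Step 1: Compute A + A by enumerating all 25 pairs.
A + A = {-4, -1, 2, 4, 5, 6, 7, 8, 9, 10, 12, 14, 16}, so |A + A| = 13.
Step 2: Doubling constant K = |A + A|/|A| = 13/5 = 13/5 ≈ 2.6000.
Step 3: Plünnecke-Ruzsa gives |3A| ≤ K³·|A| = (2.6000)³ · 5 ≈ 87.8800.
Step 4: Compute 3A = A + A + A directly by enumerating all triples (a,b,c) ∈ A³; |3A| = 23.
Step 5: Check 23 ≤ 87.8800? Yes ✓.

K = 13/5, Plünnecke-Ruzsa bound K³|A| ≈ 87.8800, |3A| = 23, inequality holds.


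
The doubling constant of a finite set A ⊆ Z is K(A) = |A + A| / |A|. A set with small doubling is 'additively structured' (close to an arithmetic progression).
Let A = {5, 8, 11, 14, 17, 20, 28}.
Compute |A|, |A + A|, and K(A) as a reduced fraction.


|A| = 7.
Compute A + A by enumerating all 49 pairs.
A + A = {10, 13, 16, 19, 22, 25, 28, 31, 33, 34, 36, 37, 39, 40, 42, 45, 48, 56}, so |A + A| = 18.
K = |A + A| / |A| = 18/7 (already in lowest terms) ≈ 2.5714.
Reference: AP of size 7 gives K = 13/7 ≈ 1.8571; a fully generic set of size 7 gives K ≈ 4.0000.

|A| = 7, |A + A| = 18, K = 18/7.


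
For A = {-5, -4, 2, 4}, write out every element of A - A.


A - A = {a - a' : a, a' ∈ A}.
Compute a - a' for each ordered pair (a, a'):
a = -5: -5--5=0, -5--4=-1, -5-2=-7, -5-4=-9
a = -4: -4--5=1, -4--4=0, -4-2=-6, -4-4=-8
a = 2: 2--5=7, 2--4=6, 2-2=0, 2-4=-2
a = 4: 4--5=9, 4--4=8, 4-2=2, 4-4=0
Collecting distinct values (and noting 0 appears from a-a):
A - A = {-9, -8, -7, -6, -2, -1, 0, 1, 2, 6, 7, 8, 9}
|A - A| = 13

A - A = {-9, -8, -7, -6, -2, -1, 0, 1, 2, 6, 7, 8, 9}


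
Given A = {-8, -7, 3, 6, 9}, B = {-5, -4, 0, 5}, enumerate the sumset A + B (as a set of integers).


A + B = {a + b : a ∈ A, b ∈ B}.
Enumerate all |A|·|B| = 5·4 = 20 pairs (a, b) and collect distinct sums.
a = -8: -8+-5=-13, -8+-4=-12, -8+0=-8, -8+5=-3
a = -7: -7+-5=-12, -7+-4=-11, -7+0=-7, -7+5=-2
a = 3: 3+-5=-2, 3+-4=-1, 3+0=3, 3+5=8
a = 6: 6+-5=1, 6+-4=2, 6+0=6, 6+5=11
a = 9: 9+-5=4, 9+-4=5, 9+0=9, 9+5=14
Collecting distinct sums: A + B = {-13, -12, -11, -8, -7, -3, -2, -1, 1, 2, 3, 4, 5, 6, 8, 9, 11, 14}
|A + B| = 18

A + B = {-13, -12, -11, -8, -7, -3, -2, -1, 1, 2, 3, 4, 5, 6, 8, 9, 11, 14}


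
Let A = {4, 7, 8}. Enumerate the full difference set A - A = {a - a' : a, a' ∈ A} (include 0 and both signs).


A - A = {a - a' : a, a' ∈ A}.
Compute a - a' for each ordered pair (a, a'):
a = 4: 4-4=0, 4-7=-3, 4-8=-4
a = 7: 7-4=3, 7-7=0, 7-8=-1
a = 8: 8-4=4, 8-7=1, 8-8=0
Collecting distinct values (and noting 0 appears from a-a):
A - A = {-4, -3, -1, 0, 1, 3, 4}
|A - A| = 7

A - A = {-4, -3, -1, 0, 1, 3, 4}


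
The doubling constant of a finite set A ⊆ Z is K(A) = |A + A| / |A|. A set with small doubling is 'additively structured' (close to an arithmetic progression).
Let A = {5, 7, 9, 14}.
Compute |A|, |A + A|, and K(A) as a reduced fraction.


|A| = 4.
Compute A + A by enumerating all 16 pairs.
A + A = {10, 12, 14, 16, 18, 19, 21, 23, 28}, so |A + A| = 9.
K = |A + A| / |A| = 9/4 (already in lowest terms) ≈ 2.2500.
Reference: AP of size 4 gives K = 7/4 ≈ 1.7500; a fully generic set of size 4 gives K ≈ 2.5000.

|A| = 4, |A + A| = 9, K = 9/4.


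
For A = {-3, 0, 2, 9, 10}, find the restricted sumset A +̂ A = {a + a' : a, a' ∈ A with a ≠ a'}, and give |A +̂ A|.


Restricted sumset: A +̂ A = {a + a' : a ∈ A, a' ∈ A, a ≠ a'}.
Equivalently, take A + A and drop any sum 2a that is achievable ONLY as a + a for a ∈ A (i.e. sums representable only with equal summands).
Enumerate pairs (a, a') with a < a' (symmetric, so each unordered pair gives one sum; this covers all a ≠ a'):
  -3 + 0 = -3
  -3 + 2 = -1
  -3 + 9 = 6
  -3 + 10 = 7
  0 + 2 = 2
  0 + 9 = 9
  0 + 10 = 10
  2 + 9 = 11
  2 + 10 = 12
  9 + 10 = 19
Collected distinct sums: {-3, -1, 2, 6, 7, 9, 10, 11, 12, 19}
|A +̂ A| = 10
(Reference bound: |A +̂ A| ≥ 2|A| - 3 for |A| ≥ 2, with |A| = 5 giving ≥ 7.)

|A +̂ A| = 10


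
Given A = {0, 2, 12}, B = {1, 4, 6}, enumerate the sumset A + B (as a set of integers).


A + B = {a + b : a ∈ A, b ∈ B}.
Enumerate all |A|·|B| = 3·3 = 9 pairs (a, b) and collect distinct sums.
a = 0: 0+1=1, 0+4=4, 0+6=6
a = 2: 2+1=3, 2+4=6, 2+6=8
a = 12: 12+1=13, 12+4=16, 12+6=18
Collecting distinct sums: A + B = {1, 3, 4, 6, 8, 13, 16, 18}
|A + B| = 8

A + B = {1, 3, 4, 6, 8, 13, 16, 18}


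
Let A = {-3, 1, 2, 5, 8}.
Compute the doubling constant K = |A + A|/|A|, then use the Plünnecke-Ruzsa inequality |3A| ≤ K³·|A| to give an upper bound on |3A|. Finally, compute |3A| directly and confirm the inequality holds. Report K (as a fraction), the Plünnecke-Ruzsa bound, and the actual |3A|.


|A| = 5.
Step 1: Compute A + A by enumerating all 25 pairs.
A + A = {-6, -2, -1, 2, 3, 4, 5, 6, 7, 9, 10, 13, 16}, so |A + A| = 13.
Step 2: Doubling constant K = |A + A|/|A| = 13/5 = 13/5 ≈ 2.6000.
Step 3: Plünnecke-Ruzsa gives |3A| ≤ K³·|A| = (2.6000)³ · 5 ≈ 87.8800.
Step 4: Compute 3A = A + A + A directly by enumerating all triples (a,b,c) ∈ A³; |3A| = 24.
Step 5: Check 24 ≤ 87.8800? Yes ✓.

K = 13/5, Plünnecke-Ruzsa bound K³|A| ≈ 87.8800, |3A| = 24, inequality holds.


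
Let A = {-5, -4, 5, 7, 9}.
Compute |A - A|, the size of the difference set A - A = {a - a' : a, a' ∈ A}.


A - A = {a - a' : a, a' ∈ A}; |A| = 5.
Bounds: 2|A|-1 ≤ |A - A| ≤ |A|² - |A| + 1, i.e. 9 ≤ |A - A| ≤ 21.
Note: 0 ∈ A - A always (from a - a). The set is symmetric: if d ∈ A - A then -d ∈ A - A.
Enumerate nonzero differences d = a - a' with a > a' (then include -d):
Positive differences: {1, 2, 4, 9, 10, 11, 12, 13, 14}
Full difference set: {0} ∪ (positive diffs) ∪ (negative diffs).
|A - A| = 1 + 2·9 = 19 (matches direct enumeration: 19).

|A - A| = 19


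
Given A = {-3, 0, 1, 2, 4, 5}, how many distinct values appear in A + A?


A + A = {a + a' : a, a' ∈ A}; |A| = 6.
General bounds: 2|A| - 1 ≤ |A + A| ≤ |A|(|A|+1)/2, i.e. 11 ≤ |A + A| ≤ 21.
Lower bound 2|A|-1 is attained iff A is an arithmetic progression.
Enumerate sums a + a' for a ≤ a' (symmetric, so this suffices):
a = -3: -3+-3=-6, -3+0=-3, -3+1=-2, -3+2=-1, -3+4=1, -3+5=2
a = 0: 0+0=0, 0+1=1, 0+2=2, 0+4=4, 0+5=5
a = 1: 1+1=2, 1+2=3, 1+4=5, 1+5=6
a = 2: 2+2=4, 2+4=6, 2+5=7
a = 4: 4+4=8, 4+5=9
a = 5: 5+5=10
Distinct sums: {-6, -3, -2, -1, 0, 1, 2, 3, 4, 5, 6, 7, 8, 9, 10}
|A + A| = 15

|A + A| = 15


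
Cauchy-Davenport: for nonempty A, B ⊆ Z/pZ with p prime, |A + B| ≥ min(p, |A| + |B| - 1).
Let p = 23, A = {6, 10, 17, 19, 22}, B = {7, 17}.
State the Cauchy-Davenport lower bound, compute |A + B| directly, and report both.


Cauchy-Davenport: |A + B| ≥ min(p, |A| + |B| - 1) for A, B nonempty in Z/pZ.
|A| = 5, |B| = 2, p = 23.
CD lower bound = min(23, 5 + 2 - 1) = min(23, 6) = 6.
Compute A + B mod 23 directly:
a = 6: 6+7=13, 6+17=0
a = 10: 10+7=17, 10+17=4
a = 17: 17+7=1, 17+17=11
a = 19: 19+7=3, 19+17=13
a = 22: 22+7=6, 22+17=16
A + B = {0, 1, 3, 4, 6, 11, 13, 16, 17}, so |A + B| = 9.
Verify: 9 ≥ 6? Yes ✓.

CD lower bound = 6, actual |A + B| = 9.


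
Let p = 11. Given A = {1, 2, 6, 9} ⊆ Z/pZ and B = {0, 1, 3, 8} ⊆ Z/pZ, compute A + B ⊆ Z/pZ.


Work in Z/11Z: reduce every sum a + b modulo 11.
Enumerate all 16 pairs:
a = 1: 1+0=1, 1+1=2, 1+3=4, 1+8=9
a = 2: 2+0=2, 2+1=3, 2+3=5, 2+8=10
a = 6: 6+0=6, 6+1=7, 6+3=9, 6+8=3
a = 9: 9+0=9, 9+1=10, 9+3=1, 9+8=6
Distinct residues collected: {1, 2, 3, 4, 5, 6, 7, 9, 10}
|A + B| = 9 (out of 11 total residues).

A + B = {1, 2, 3, 4, 5, 6, 7, 9, 10}


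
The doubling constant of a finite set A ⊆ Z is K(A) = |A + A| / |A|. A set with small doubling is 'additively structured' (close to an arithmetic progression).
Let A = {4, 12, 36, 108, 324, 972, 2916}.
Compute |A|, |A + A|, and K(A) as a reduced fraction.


|A| = 7.
Compute A + A by enumerating all 49 pairs.
A + A = {8, 16, 24, 40, 48, 72, 112, 120, 144, 216, 328, 336, 360, 432, 648, 976, 984, 1008, 1080, 1296, 1944, 2920, 2928, 2952, 3024, 3240, 3888, 5832}, so |A + A| = 28.
K = |A + A| / |A| = 28/7 = 4/1 ≈ 4.0000.
Reference: AP of size 7 gives K = 13/7 ≈ 1.8571; a fully generic set of size 7 gives K ≈ 4.0000.

|A| = 7, |A + A| = 28, K = 28/7 = 4/1.


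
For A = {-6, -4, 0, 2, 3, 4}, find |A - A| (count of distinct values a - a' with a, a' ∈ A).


A - A = {a - a' : a, a' ∈ A}; |A| = 6.
Bounds: 2|A|-1 ≤ |A - A| ≤ |A|² - |A| + 1, i.e. 11 ≤ |A - A| ≤ 31.
Note: 0 ∈ A - A always (from a - a). The set is symmetric: if d ∈ A - A then -d ∈ A - A.
Enumerate nonzero differences d = a - a' with a > a' (then include -d):
Positive differences: {1, 2, 3, 4, 6, 7, 8, 9, 10}
Full difference set: {0} ∪ (positive diffs) ∪ (negative diffs).
|A - A| = 1 + 2·9 = 19 (matches direct enumeration: 19).

|A - A| = 19


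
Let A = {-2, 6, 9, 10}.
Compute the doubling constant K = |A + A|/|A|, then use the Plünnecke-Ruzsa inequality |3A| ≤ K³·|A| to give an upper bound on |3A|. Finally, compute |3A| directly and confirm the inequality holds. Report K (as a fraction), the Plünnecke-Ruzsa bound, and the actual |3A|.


|A| = 4.
Step 1: Compute A + A by enumerating all 16 pairs.
A + A = {-4, 4, 7, 8, 12, 15, 16, 18, 19, 20}, so |A + A| = 10.
Step 2: Doubling constant K = |A + A|/|A| = 10/4 = 10/4 ≈ 2.5000.
Step 3: Plünnecke-Ruzsa gives |3A| ≤ K³·|A| = (2.5000)³ · 4 ≈ 62.5000.
Step 4: Compute 3A = A + A + A directly by enumerating all triples (a,b,c) ∈ A³; |3A| = 19.
Step 5: Check 19 ≤ 62.5000? Yes ✓.

K = 10/4, Plünnecke-Ruzsa bound K³|A| ≈ 62.5000, |3A| = 19, inequality holds.


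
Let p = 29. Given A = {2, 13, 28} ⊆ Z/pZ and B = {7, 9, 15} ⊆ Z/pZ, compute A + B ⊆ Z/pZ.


Work in Z/29Z: reduce every sum a + b modulo 29.
Enumerate all 9 pairs:
a = 2: 2+7=9, 2+9=11, 2+15=17
a = 13: 13+7=20, 13+9=22, 13+15=28
a = 28: 28+7=6, 28+9=8, 28+15=14
Distinct residues collected: {6, 8, 9, 11, 14, 17, 20, 22, 28}
|A + B| = 9 (out of 29 total residues).

A + B = {6, 8, 9, 11, 14, 17, 20, 22, 28}


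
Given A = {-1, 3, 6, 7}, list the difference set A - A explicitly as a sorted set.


A - A = {a - a' : a, a' ∈ A}.
Compute a - a' for each ordered pair (a, a'):
a = -1: -1--1=0, -1-3=-4, -1-6=-7, -1-7=-8
a = 3: 3--1=4, 3-3=0, 3-6=-3, 3-7=-4
a = 6: 6--1=7, 6-3=3, 6-6=0, 6-7=-1
a = 7: 7--1=8, 7-3=4, 7-6=1, 7-7=0
Collecting distinct values (and noting 0 appears from a-a):
A - A = {-8, -7, -4, -3, -1, 0, 1, 3, 4, 7, 8}
|A - A| = 11

A - A = {-8, -7, -4, -3, -1, 0, 1, 3, 4, 7, 8}


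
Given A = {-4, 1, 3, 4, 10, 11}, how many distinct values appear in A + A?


A + A = {a + a' : a, a' ∈ A}; |A| = 6.
General bounds: 2|A| - 1 ≤ |A + A| ≤ |A|(|A|+1)/2, i.e. 11 ≤ |A + A| ≤ 21.
Lower bound 2|A|-1 is attained iff A is an arithmetic progression.
Enumerate sums a + a' for a ≤ a' (symmetric, so this suffices):
a = -4: -4+-4=-8, -4+1=-3, -4+3=-1, -4+4=0, -4+10=6, -4+11=7
a = 1: 1+1=2, 1+3=4, 1+4=5, 1+10=11, 1+11=12
a = 3: 3+3=6, 3+4=7, 3+10=13, 3+11=14
a = 4: 4+4=8, 4+10=14, 4+11=15
a = 10: 10+10=20, 10+11=21
a = 11: 11+11=22
Distinct sums: {-8, -3, -1, 0, 2, 4, 5, 6, 7, 8, 11, 12, 13, 14, 15, 20, 21, 22}
|A + A| = 18

|A + A| = 18


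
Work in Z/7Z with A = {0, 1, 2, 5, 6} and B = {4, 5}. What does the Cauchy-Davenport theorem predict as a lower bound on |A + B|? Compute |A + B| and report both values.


Cauchy-Davenport: |A + B| ≥ min(p, |A| + |B| - 1) for A, B nonempty in Z/pZ.
|A| = 5, |B| = 2, p = 7.
CD lower bound = min(7, 5 + 2 - 1) = min(7, 6) = 6.
Compute A + B mod 7 directly:
a = 0: 0+4=4, 0+5=5
a = 1: 1+4=5, 1+5=6
a = 2: 2+4=6, 2+5=0
a = 5: 5+4=2, 5+5=3
a = 6: 6+4=3, 6+5=4
A + B = {0, 2, 3, 4, 5, 6}, so |A + B| = 6.
Verify: 6 ≥ 6? Yes ✓.

CD lower bound = 6, actual |A + B| = 6.


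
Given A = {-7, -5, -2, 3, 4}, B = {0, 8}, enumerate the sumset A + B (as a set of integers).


A + B = {a + b : a ∈ A, b ∈ B}.
Enumerate all |A|·|B| = 5·2 = 10 pairs (a, b) and collect distinct sums.
a = -7: -7+0=-7, -7+8=1
a = -5: -5+0=-5, -5+8=3
a = -2: -2+0=-2, -2+8=6
a = 3: 3+0=3, 3+8=11
a = 4: 4+0=4, 4+8=12
Collecting distinct sums: A + B = {-7, -5, -2, 1, 3, 4, 6, 11, 12}
|A + B| = 9

A + B = {-7, -5, -2, 1, 3, 4, 6, 11, 12}


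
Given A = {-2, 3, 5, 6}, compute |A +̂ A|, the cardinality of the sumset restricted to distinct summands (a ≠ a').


Restricted sumset: A +̂ A = {a + a' : a ∈ A, a' ∈ A, a ≠ a'}.
Equivalently, take A + A and drop any sum 2a that is achievable ONLY as a + a for a ∈ A (i.e. sums representable only with equal summands).
Enumerate pairs (a, a') with a < a' (symmetric, so each unordered pair gives one sum; this covers all a ≠ a'):
  -2 + 3 = 1
  -2 + 5 = 3
  -2 + 6 = 4
  3 + 5 = 8
  3 + 6 = 9
  5 + 6 = 11
Collected distinct sums: {1, 3, 4, 8, 9, 11}
|A +̂ A| = 6
(Reference bound: |A +̂ A| ≥ 2|A| - 3 for |A| ≥ 2, with |A| = 4 giving ≥ 5.)

|A +̂ A| = 6


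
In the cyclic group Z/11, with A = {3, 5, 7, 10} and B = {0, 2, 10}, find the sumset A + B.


Work in Z/11Z: reduce every sum a + b modulo 11.
Enumerate all 12 pairs:
a = 3: 3+0=3, 3+2=5, 3+10=2
a = 5: 5+0=5, 5+2=7, 5+10=4
a = 7: 7+0=7, 7+2=9, 7+10=6
a = 10: 10+0=10, 10+2=1, 10+10=9
Distinct residues collected: {1, 2, 3, 4, 5, 6, 7, 9, 10}
|A + B| = 9 (out of 11 total residues).

A + B = {1, 2, 3, 4, 5, 6, 7, 9, 10}


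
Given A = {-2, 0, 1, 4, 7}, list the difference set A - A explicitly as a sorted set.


A - A = {a - a' : a, a' ∈ A}.
Compute a - a' for each ordered pair (a, a'):
a = -2: -2--2=0, -2-0=-2, -2-1=-3, -2-4=-6, -2-7=-9
a = 0: 0--2=2, 0-0=0, 0-1=-1, 0-4=-4, 0-7=-7
a = 1: 1--2=3, 1-0=1, 1-1=0, 1-4=-3, 1-7=-6
a = 4: 4--2=6, 4-0=4, 4-1=3, 4-4=0, 4-7=-3
a = 7: 7--2=9, 7-0=7, 7-1=6, 7-4=3, 7-7=0
Collecting distinct values (and noting 0 appears from a-a):
A - A = {-9, -7, -6, -4, -3, -2, -1, 0, 1, 2, 3, 4, 6, 7, 9}
|A - A| = 15

A - A = {-9, -7, -6, -4, -3, -2, -1, 0, 1, 2, 3, 4, 6, 7, 9}


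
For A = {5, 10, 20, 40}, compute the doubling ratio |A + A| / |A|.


|A| = 4.
Compute A + A by enumerating all 16 pairs.
A + A = {10, 15, 20, 25, 30, 40, 45, 50, 60, 80}, so |A + A| = 10.
K = |A + A| / |A| = 10/4 = 5/2 ≈ 2.5000.
Reference: AP of size 4 gives K = 7/4 ≈ 1.7500; a fully generic set of size 4 gives K ≈ 2.5000.

|A| = 4, |A + A| = 10, K = 10/4 = 5/2.


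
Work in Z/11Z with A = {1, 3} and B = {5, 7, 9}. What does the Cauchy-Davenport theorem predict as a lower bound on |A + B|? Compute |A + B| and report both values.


Cauchy-Davenport: |A + B| ≥ min(p, |A| + |B| - 1) for A, B nonempty in Z/pZ.
|A| = 2, |B| = 3, p = 11.
CD lower bound = min(11, 2 + 3 - 1) = min(11, 4) = 4.
Compute A + B mod 11 directly:
a = 1: 1+5=6, 1+7=8, 1+9=10
a = 3: 3+5=8, 3+7=10, 3+9=1
A + B = {1, 6, 8, 10}, so |A + B| = 4.
Verify: 4 ≥ 4? Yes ✓.

CD lower bound = 4, actual |A + B| = 4.


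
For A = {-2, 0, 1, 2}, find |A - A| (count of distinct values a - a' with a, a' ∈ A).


A - A = {a - a' : a, a' ∈ A}; |A| = 4.
Bounds: 2|A|-1 ≤ |A - A| ≤ |A|² - |A| + 1, i.e. 7 ≤ |A - A| ≤ 13.
Note: 0 ∈ A - A always (from a - a). The set is symmetric: if d ∈ A - A then -d ∈ A - A.
Enumerate nonzero differences d = a - a' with a > a' (then include -d):
Positive differences: {1, 2, 3, 4}
Full difference set: {0} ∪ (positive diffs) ∪ (negative diffs).
|A - A| = 1 + 2·4 = 9 (matches direct enumeration: 9).

|A - A| = 9


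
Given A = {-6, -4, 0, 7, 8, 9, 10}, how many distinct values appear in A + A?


A + A = {a + a' : a, a' ∈ A}; |A| = 7.
General bounds: 2|A| - 1 ≤ |A + A| ≤ |A|(|A|+1)/2, i.e. 13 ≤ |A + A| ≤ 28.
Lower bound 2|A|-1 is attained iff A is an arithmetic progression.
Enumerate sums a + a' for a ≤ a' (symmetric, so this suffices):
a = -6: -6+-6=-12, -6+-4=-10, -6+0=-6, -6+7=1, -6+8=2, -6+9=3, -6+10=4
a = -4: -4+-4=-8, -4+0=-4, -4+7=3, -4+8=4, -4+9=5, -4+10=6
a = 0: 0+0=0, 0+7=7, 0+8=8, 0+9=9, 0+10=10
a = 7: 7+7=14, 7+8=15, 7+9=16, 7+10=17
a = 8: 8+8=16, 8+9=17, 8+10=18
a = 9: 9+9=18, 9+10=19
a = 10: 10+10=20
Distinct sums: {-12, -10, -8, -6, -4, 0, 1, 2, 3, 4, 5, 6, 7, 8, 9, 10, 14, 15, 16, 17, 18, 19, 20}
|A + A| = 23

|A + A| = 23


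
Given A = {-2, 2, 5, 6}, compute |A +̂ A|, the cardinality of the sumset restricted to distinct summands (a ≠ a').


Restricted sumset: A +̂ A = {a + a' : a ∈ A, a' ∈ A, a ≠ a'}.
Equivalently, take A + A and drop any sum 2a that is achievable ONLY as a + a for a ∈ A (i.e. sums representable only with equal summands).
Enumerate pairs (a, a') with a < a' (symmetric, so each unordered pair gives one sum; this covers all a ≠ a'):
  -2 + 2 = 0
  -2 + 5 = 3
  -2 + 6 = 4
  2 + 5 = 7
  2 + 6 = 8
  5 + 6 = 11
Collected distinct sums: {0, 3, 4, 7, 8, 11}
|A +̂ A| = 6
(Reference bound: |A +̂ A| ≥ 2|A| - 3 for |A| ≥ 2, with |A| = 4 giving ≥ 5.)

|A +̂ A| = 6


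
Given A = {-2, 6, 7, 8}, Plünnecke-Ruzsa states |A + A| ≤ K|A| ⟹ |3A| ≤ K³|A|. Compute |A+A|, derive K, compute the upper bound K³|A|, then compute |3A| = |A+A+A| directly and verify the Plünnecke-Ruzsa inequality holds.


|A| = 4.
Step 1: Compute A + A by enumerating all 16 pairs.
A + A = {-4, 4, 5, 6, 12, 13, 14, 15, 16}, so |A + A| = 9.
Step 2: Doubling constant K = |A + A|/|A| = 9/4 = 9/4 ≈ 2.2500.
Step 3: Plünnecke-Ruzsa gives |3A| ≤ K³·|A| = (2.2500)³ · 4 ≈ 45.5625.
Step 4: Compute 3A = A + A + A directly by enumerating all triples (a,b,c) ∈ A³; |3A| = 16.
Step 5: Check 16 ≤ 45.5625? Yes ✓.

K = 9/4, Plünnecke-Ruzsa bound K³|A| ≈ 45.5625, |3A| = 16, inequality holds.


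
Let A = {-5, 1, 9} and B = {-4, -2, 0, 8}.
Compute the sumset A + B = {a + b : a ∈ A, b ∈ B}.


A + B = {a + b : a ∈ A, b ∈ B}.
Enumerate all |A|·|B| = 3·4 = 12 pairs (a, b) and collect distinct sums.
a = -5: -5+-4=-9, -5+-2=-7, -5+0=-5, -5+8=3
a = 1: 1+-4=-3, 1+-2=-1, 1+0=1, 1+8=9
a = 9: 9+-4=5, 9+-2=7, 9+0=9, 9+8=17
Collecting distinct sums: A + B = {-9, -7, -5, -3, -1, 1, 3, 5, 7, 9, 17}
|A + B| = 11

A + B = {-9, -7, -5, -3, -1, 1, 3, 5, 7, 9, 17}


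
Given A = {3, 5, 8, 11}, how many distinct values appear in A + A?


A + A = {a + a' : a, a' ∈ A}; |A| = 4.
General bounds: 2|A| - 1 ≤ |A + A| ≤ |A|(|A|+1)/2, i.e. 7 ≤ |A + A| ≤ 10.
Lower bound 2|A|-1 is attained iff A is an arithmetic progression.
Enumerate sums a + a' for a ≤ a' (symmetric, so this suffices):
a = 3: 3+3=6, 3+5=8, 3+8=11, 3+11=14
a = 5: 5+5=10, 5+8=13, 5+11=16
a = 8: 8+8=16, 8+11=19
a = 11: 11+11=22
Distinct sums: {6, 8, 10, 11, 13, 14, 16, 19, 22}
|A + A| = 9

|A + A| = 9


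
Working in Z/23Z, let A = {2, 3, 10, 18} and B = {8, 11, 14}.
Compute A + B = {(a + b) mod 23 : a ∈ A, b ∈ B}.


Work in Z/23Z: reduce every sum a + b modulo 23.
Enumerate all 12 pairs:
a = 2: 2+8=10, 2+11=13, 2+14=16
a = 3: 3+8=11, 3+11=14, 3+14=17
a = 10: 10+8=18, 10+11=21, 10+14=1
a = 18: 18+8=3, 18+11=6, 18+14=9
Distinct residues collected: {1, 3, 6, 9, 10, 11, 13, 14, 16, 17, 18, 21}
|A + B| = 12 (out of 23 total residues).

A + B = {1, 3, 6, 9, 10, 11, 13, 14, 16, 17, 18, 21}


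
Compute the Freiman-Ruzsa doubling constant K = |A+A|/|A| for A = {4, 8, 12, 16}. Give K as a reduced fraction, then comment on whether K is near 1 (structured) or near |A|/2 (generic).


|A| = 4.
Compute A + A by enumerating all 16 pairs.
A + A = {8, 12, 16, 20, 24, 28, 32}, so |A + A| = 7.
K = |A + A| / |A| = 7/4 (already in lowest terms) ≈ 1.7500.
Reference: AP of size 4 gives K = 7/4 ≈ 1.7500; a fully generic set of size 4 gives K ≈ 2.5000.

|A| = 4, |A + A| = 7, K = 7/4.


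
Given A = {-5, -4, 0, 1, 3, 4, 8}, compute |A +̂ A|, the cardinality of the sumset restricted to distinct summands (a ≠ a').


Restricted sumset: A +̂ A = {a + a' : a ∈ A, a' ∈ A, a ≠ a'}.
Equivalently, take A + A and drop any sum 2a that is achievable ONLY as a + a for a ∈ A (i.e. sums representable only with equal summands).
Enumerate pairs (a, a') with a < a' (symmetric, so each unordered pair gives one sum; this covers all a ≠ a'):
  -5 + -4 = -9
  -5 + 0 = -5
  -5 + 1 = -4
  -5 + 3 = -2
  -5 + 4 = -1
  -5 + 8 = 3
  -4 + 0 = -4
  -4 + 1 = -3
  -4 + 3 = -1
  -4 + 4 = 0
  -4 + 8 = 4
  0 + 1 = 1
  0 + 3 = 3
  0 + 4 = 4
  0 + 8 = 8
  1 + 3 = 4
  1 + 4 = 5
  1 + 8 = 9
  3 + 4 = 7
  3 + 8 = 11
  4 + 8 = 12
Collected distinct sums: {-9, -5, -4, -3, -2, -1, 0, 1, 3, 4, 5, 7, 8, 9, 11, 12}
|A +̂ A| = 16
(Reference bound: |A +̂ A| ≥ 2|A| - 3 for |A| ≥ 2, with |A| = 7 giving ≥ 11.)

|A +̂ A| = 16


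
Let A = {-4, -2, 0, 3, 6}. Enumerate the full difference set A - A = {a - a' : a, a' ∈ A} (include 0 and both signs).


A - A = {a - a' : a, a' ∈ A}.
Compute a - a' for each ordered pair (a, a'):
a = -4: -4--4=0, -4--2=-2, -4-0=-4, -4-3=-7, -4-6=-10
a = -2: -2--4=2, -2--2=0, -2-0=-2, -2-3=-5, -2-6=-8
a = 0: 0--4=4, 0--2=2, 0-0=0, 0-3=-3, 0-6=-6
a = 3: 3--4=7, 3--2=5, 3-0=3, 3-3=0, 3-6=-3
a = 6: 6--4=10, 6--2=8, 6-0=6, 6-3=3, 6-6=0
Collecting distinct values (and noting 0 appears from a-a):
A - A = {-10, -8, -7, -6, -5, -4, -3, -2, 0, 2, 3, 4, 5, 6, 7, 8, 10}
|A - A| = 17

A - A = {-10, -8, -7, -6, -5, -4, -3, -2, 0, 2, 3, 4, 5, 6, 7, 8, 10}
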